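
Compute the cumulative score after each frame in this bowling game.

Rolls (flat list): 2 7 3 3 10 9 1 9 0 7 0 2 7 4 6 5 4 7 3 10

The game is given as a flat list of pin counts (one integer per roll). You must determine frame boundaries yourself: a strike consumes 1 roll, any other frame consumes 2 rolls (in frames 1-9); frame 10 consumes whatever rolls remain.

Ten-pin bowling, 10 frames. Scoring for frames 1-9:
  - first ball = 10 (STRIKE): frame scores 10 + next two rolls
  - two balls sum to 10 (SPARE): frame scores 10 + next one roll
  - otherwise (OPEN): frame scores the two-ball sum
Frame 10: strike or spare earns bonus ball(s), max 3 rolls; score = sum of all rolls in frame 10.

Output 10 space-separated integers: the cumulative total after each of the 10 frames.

Answer: 9 15 35 54 63 70 79 94 103 123

Derivation:
Frame 1: OPEN (2+7=9). Cumulative: 9
Frame 2: OPEN (3+3=6). Cumulative: 15
Frame 3: STRIKE. 10 + next two rolls (9+1) = 20. Cumulative: 35
Frame 4: SPARE (9+1=10). 10 + next roll (9) = 19. Cumulative: 54
Frame 5: OPEN (9+0=9). Cumulative: 63
Frame 6: OPEN (7+0=7). Cumulative: 70
Frame 7: OPEN (2+7=9). Cumulative: 79
Frame 8: SPARE (4+6=10). 10 + next roll (5) = 15. Cumulative: 94
Frame 9: OPEN (5+4=9). Cumulative: 103
Frame 10: SPARE. Sum of all frame-10 rolls (7+3+10) = 20. Cumulative: 123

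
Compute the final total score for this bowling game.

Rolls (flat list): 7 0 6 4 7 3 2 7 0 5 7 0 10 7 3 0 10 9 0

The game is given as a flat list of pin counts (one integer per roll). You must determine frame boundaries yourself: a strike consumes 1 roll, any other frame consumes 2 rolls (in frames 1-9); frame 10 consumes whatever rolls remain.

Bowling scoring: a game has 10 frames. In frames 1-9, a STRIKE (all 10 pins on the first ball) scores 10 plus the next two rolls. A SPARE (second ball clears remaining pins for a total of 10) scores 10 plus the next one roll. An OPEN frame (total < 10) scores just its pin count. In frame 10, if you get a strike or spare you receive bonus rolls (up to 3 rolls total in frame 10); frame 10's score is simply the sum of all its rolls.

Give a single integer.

Answer: 115

Derivation:
Frame 1: OPEN (7+0=7). Cumulative: 7
Frame 2: SPARE (6+4=10). 10 + next roll (7) = 17. Cumulative: 24
Frame 3: SPARE (7+3=10). 10 + next roll (2) = 12. Cumulative: 36
Frame 4: OPEN (2+7=9). Cumulative: 45
Frame 5: OPEN (0+5=5). Cumulative: 50
Frame 6: OPEN (7+0=7). Cumulative: 57
Frame 7: STRIKE. 10 + next two rolls (7+3) = 20. Cumulative: 77
Frame 8: SPARE (7+3=10). 10 + next roll (0) = 10. Cumulative: 87
Frame 9: SPARE (0+10=10). 10 + next roll (9) = 19. Cumulative: 106
Frame 10: OPEN. Sum of all frame-10 rolls (9+0) = 9. Cumulative: 115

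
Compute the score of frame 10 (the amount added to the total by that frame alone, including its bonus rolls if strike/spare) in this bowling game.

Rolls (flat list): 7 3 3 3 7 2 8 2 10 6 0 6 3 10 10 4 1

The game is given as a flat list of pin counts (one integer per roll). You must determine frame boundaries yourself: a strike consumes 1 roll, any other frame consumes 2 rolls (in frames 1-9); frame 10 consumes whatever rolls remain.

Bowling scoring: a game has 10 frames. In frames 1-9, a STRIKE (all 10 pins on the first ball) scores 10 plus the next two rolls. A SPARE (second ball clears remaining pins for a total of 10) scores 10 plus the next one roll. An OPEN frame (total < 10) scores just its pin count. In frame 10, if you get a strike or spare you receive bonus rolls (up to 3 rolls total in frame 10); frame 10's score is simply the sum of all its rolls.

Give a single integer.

Frame 1: SPARE (7+3=10). 10 + next roll (3) = 13. Cumulative: 13
Frame 2: OPEN (3+3=6). Cumulative: 19
Frame 3: OPEN (7+2=9). Cumulative: 28
Frame 4: SPARE (8+2=10). 10 + next roll (10) = 20. Cumulative: 48
Frame 5: STRIKE. 10 + next two rolls (6+0) = 16. Cumulative: 64
Frame 6: OPEN (6+0=6). Cumulative: 70
Frame 7: OPEN (6+3=9). Cumulative: 79
Frame 8: STRIKE. 10 + next two rolls (10+4) = 24. Cumulative: 103
Frame 9: STRIKE. 10 + next two rolls (4+1) = 15. Cumulative: 118
Frame 10: OPEN. Sum of all frame-10 rolls (4+1) = 5. Cumulative: 123

Answer: 5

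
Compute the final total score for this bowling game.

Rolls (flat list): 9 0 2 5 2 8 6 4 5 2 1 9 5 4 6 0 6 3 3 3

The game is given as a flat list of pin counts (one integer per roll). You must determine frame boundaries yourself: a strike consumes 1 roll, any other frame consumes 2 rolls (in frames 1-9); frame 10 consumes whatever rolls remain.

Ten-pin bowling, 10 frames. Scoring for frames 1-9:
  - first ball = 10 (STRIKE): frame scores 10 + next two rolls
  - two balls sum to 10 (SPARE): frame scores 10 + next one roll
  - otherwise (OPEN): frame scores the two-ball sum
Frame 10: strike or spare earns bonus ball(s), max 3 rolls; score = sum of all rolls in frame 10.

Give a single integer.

Frame 1: OPEN (9+0=9). Cumulative: 9
Frame 2: OPEN (2+5=7). Cumulative: 16
Frame 3: SPARE (2+8=10). 10 + next roll (6) = 16. Cumulative: 32
Frame 4: SPARE (6+4=10). 10 + next roll (5) = 15. Cumulative: 47
Frame 5: OPEN (5+2=7). Cumulative: 54
Frame 6: SPARE (1+9=10). 10 + next roll (5) = 15. Cumulative: 69
Frame 7: OPEN (5+4=9). Cumulative: 78
Frame 8: OPEN (6+0=6). Cumulative: 84
Frame 9: OPEN (6+3=9). Cumulative: 93
Frame 10: OPEN. Sum of all frame-10 rolls (3+3) = 6. Cumulative: 99

Answer: 99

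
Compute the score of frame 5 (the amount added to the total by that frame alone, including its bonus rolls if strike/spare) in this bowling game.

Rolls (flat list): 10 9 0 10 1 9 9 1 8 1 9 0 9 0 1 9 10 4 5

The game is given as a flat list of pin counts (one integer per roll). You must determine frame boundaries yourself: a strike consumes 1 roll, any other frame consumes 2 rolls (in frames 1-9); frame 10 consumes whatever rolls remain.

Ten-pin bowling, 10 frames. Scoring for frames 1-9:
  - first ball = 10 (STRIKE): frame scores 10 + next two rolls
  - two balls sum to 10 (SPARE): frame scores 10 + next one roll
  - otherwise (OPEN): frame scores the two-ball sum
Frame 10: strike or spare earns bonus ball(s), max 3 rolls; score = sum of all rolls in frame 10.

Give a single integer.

Frame 1: STRIKE. 10 + next two rolls (9+0) = 19. Cumulative: 19
Frame 2: OPEN (9+0=9). Cumulative: 28
Frame 3: STRIKE. 10 + next two rolls (1+9) = 20. Cumulative: 48
Frame 4: SPARE (1+9=10). 10 + next roll (9) = 19. Cumulative: 67
Frame 5: SPARE (9+1=10). 10 + next roll (8) = 18. Cumulative: 85
Frame 6: OPEN (8+1=9). Cumulative: 94
Frame 7: OPEN (9+0=9). Cumulative: 103

Answer: 18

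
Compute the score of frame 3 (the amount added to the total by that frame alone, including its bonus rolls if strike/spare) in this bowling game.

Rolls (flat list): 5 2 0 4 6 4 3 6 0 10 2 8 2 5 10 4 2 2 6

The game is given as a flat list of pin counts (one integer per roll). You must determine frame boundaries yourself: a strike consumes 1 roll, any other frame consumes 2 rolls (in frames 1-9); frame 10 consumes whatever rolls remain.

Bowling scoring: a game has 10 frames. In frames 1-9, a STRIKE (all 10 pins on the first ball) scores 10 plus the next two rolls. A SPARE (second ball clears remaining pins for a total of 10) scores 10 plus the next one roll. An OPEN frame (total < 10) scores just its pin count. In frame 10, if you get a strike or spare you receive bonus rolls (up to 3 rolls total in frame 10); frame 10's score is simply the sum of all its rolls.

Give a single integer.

Answer: 13

Derivation:
Frame 1: OPEN (5+2=7). Cumulative: 7
Frame 2: OPEN (0+4=4). Cumulative: 11
Frame 3: SPARE (6+4=10). 10 + next roll (3) = 13. Cumulative: 24
Frame 4: OPEN (3+6=9). Cumulative: 33
Frame 5: SPARE (0+10=10). 10 + next roll (2) = 12. Cumulative: 45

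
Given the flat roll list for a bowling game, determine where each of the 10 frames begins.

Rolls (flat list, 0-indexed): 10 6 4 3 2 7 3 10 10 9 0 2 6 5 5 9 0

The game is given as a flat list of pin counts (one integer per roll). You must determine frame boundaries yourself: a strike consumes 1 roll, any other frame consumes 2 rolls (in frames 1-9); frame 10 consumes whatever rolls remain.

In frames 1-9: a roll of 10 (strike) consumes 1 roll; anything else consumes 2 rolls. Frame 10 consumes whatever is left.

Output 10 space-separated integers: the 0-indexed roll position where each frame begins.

Answer: 0 1 3 5 7 8 9 11 13 15

Derivation:
Frame 1 starts at roll index 0: roll=10 (strike), consumes 1 roll
Frame 2 starts at roll index 1: rolls=6,4 (sum=10), consumes 2 rolls
Frame 3 starts at roll index 3: rolls=3,2 (sum=5), consumes 2 rolls
Frame 4 starts at roll index 5: rolls=7,3 (sum=10), consumes 2 rolls
Frame 5 starts at roll index 7: roll=10 (strike), consumes 1 roll
Frame 6 starts at roll index 8: roll=10 (strike), consumes 1 roll
Frame 7 starts at roll index 9: rolls=9,0 (sum=9), consumes 2 rolls
Frame 8 starts at roll index 11: rolls=2,6 (sum=8), consumes 2 rolls
Frame 9 starts at roll index 13: rolls=5,5 (sum=10), consumes 2 rolls
Frame 10 starts at roll index 15: 2 remaining rolls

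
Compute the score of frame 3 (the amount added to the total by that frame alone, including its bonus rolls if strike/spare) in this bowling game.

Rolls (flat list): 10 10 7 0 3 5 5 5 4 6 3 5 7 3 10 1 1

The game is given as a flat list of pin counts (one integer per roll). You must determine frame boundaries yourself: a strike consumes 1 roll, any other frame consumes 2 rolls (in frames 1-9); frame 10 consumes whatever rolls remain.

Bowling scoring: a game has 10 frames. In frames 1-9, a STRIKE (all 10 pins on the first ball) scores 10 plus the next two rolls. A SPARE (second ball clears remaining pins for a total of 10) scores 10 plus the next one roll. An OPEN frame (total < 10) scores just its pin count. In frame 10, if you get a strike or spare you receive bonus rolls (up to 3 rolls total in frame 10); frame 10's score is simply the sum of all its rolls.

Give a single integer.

Answer: 7

Derivation:
Frame 1: STRIKE. 10 + next two rolls (10+7) = 27. Cumulative: 27
Frame 2: STRIKE. 10 + next two rolls (7+0) = 17. Cumulative: 44
Frame 3: OPEN (7+0=7). Cumulative: 51
Frame 4: OPEN (3+5=8). Cumulative: 59
Frame 5: SPARE (5+5=10). 10 + next roll (4) = 14. Cumulative: 73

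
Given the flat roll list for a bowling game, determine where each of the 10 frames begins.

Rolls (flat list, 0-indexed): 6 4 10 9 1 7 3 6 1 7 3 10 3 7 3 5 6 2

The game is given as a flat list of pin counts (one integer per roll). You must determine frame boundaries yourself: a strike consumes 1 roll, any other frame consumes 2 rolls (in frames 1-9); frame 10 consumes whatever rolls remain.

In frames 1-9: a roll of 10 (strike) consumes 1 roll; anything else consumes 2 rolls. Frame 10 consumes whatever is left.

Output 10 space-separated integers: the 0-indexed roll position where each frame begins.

Frame 1 starts at roll index 0: rolls=6,4 (sum=10), consumes 2 rolls
Frame 2 starts at roll index 2: roll=10 (strike), consumes 1 roll
Frame 3 starts at roll index 3: rolls=9,1 (sum=10), consumes 2 rolls
Frame 4 starts at roll index 5: rolls=7,3 (sum=10), consumes 2 rolls
Frame 5 starts at roll index 7: rolls=6,1 (sum=7), consumes 2 rolls
Frame 6 starts at roll index 9: rolls=7,3 (sum=10), consumes 2 rolls
Frame 7 starts at roll index 11: roll=10 (strike), consumes 1 roll
Frame 8 starts at roll index 12: rolls=3,7 (sum=10), consumes 2 rolls
Frame 9 starts at roll index 14: rolls=3,5 (sum=8), consumes 2 rolls
Frame 10 starts at roll index 16: 2 remaining rolls

Answer: 0 2 3 5 7 9 11 12 14 16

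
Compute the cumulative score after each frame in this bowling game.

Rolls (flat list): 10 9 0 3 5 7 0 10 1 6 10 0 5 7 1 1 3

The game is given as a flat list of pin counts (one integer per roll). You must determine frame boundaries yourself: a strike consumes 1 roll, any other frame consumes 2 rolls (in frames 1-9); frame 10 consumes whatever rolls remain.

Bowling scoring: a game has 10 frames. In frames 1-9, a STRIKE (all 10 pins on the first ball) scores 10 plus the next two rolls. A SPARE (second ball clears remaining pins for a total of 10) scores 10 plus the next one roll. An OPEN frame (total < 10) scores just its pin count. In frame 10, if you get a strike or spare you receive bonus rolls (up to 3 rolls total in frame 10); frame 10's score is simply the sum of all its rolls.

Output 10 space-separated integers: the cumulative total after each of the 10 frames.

Frame 1: STRIKE. 10 + next two rolls (9+0) = 19. Cumulative: 19
Frame 2: OPEN (9+0=9). Cumulative: 28
Frame 3: OPEN (3+5=8). Cumulative: 36
Frame 4: OPEN (7+0=7). Cumulative: 43
Frame 5: STRIKE. 10 + next two rolls (1+6) = 17. Cumulative: 60
Frame 6: OPEN (1+6=7). Cumulative: 67
Frame 7: STRIKE. 10 + next two rolls (0+5) = 15. Cumulative: 82
Frame 8: OPEN (0+5=5). Cumulative: 87
Frame 9: OPEN (7+1=8). Cumulative: 95
Frame 10: OPEN. Sum of all frame-10 rolls (1+3) = 4. Cumulative: 99

Answer: 19 28 36 43 60 67 82 87 95 99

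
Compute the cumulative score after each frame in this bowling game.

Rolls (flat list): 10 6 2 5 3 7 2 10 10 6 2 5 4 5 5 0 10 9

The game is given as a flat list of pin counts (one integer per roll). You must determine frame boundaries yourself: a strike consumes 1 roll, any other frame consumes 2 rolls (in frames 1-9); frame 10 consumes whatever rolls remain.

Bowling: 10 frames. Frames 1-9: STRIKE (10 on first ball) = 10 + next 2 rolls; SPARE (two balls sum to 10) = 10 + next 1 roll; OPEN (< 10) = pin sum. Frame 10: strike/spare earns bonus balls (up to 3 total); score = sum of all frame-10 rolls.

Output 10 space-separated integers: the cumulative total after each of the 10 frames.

Answer: 18 26 34 43 69 87 95 104 114 133

Derivation:
Frame 1: STRIKE. 10 + next two rolls (6+2) = 18. Cumulative: 18
Frame 2: OPEN (6+2=8). Cumulative: 26
Frame 3: OPEN (5+3=8). Cumulative: 34
Frame 4: OPEN (7+2=9). Cumulative: 43
Frame 5: STRIKE. 10 + next two rolls (10+6) = 26. Cumulative: 69
Frame 6: STRIKE. 10 + next two rolls (6+2) = 18. Cumulative: 87
Frame 7: OPEN (6+2=8). Cumulative: 95
Frame 8: OPEN (5+4=9). Cumulative: 104
Frame 9: SPARE (5+5=10). 10 + next roll (0) = 10. Cumulative: 114
Frame 10: SPARE. Sum of all frame-10 rolls (0+10+9) = 19. Cumulative: 133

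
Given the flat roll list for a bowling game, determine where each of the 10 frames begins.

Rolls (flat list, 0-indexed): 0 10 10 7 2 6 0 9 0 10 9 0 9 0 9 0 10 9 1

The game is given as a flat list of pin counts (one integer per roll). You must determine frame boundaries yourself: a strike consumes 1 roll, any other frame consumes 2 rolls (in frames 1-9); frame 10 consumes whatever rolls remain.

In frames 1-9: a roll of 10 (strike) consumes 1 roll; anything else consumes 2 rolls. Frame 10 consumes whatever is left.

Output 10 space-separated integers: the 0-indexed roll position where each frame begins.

Answer: 0 2 3 5 7 9 10 12 14 16

Derivation:
Frame 1 starts at roll index 0: rolls=0,10 (sum=10), consumes 2 rolls
Frame 2 starts at roll index 2: roll=10 (strike), consumes 1 roll
Frame 3 starts at roll index 3: rolls=7,2 (sum=9), consumes 2 rolls
Frame 4 starts at roll index 5: rolls=6,0 (sum=6), consumes 2 rolls
Frame 5 starts at roll index 7: rolls=9,0 (sum=9), consumes 2 rolls
Frame 6 starts at roll index 9: roll=10 (strike), consumes 1 roll
Frame 7 starts at roll index 10: rolls=9,0 (sum=9), consumes 2 rolls
Frame 8 starts at roll index 12: rolls=9,0 (sum=9), consumes 2 rolls
Frame 9 starts at roll index 14: rolls=9,0 (sum=9), consumes 2 rolls
Frame 10 starts at roll index 16: 3 remaining rolls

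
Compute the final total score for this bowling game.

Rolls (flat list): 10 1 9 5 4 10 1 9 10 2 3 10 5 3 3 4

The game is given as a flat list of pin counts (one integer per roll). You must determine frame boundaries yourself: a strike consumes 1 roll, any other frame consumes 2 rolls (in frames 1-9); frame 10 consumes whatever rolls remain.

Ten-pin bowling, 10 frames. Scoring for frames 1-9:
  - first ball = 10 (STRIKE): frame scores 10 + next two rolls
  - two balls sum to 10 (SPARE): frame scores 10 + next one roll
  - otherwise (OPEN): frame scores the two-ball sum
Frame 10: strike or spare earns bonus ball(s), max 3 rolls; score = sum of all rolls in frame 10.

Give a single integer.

Frame 1: STRIKE. 10 + next two rolls (1+9) = 20. Cumulative: 20
Frame 2: SPARE (1+9=10). 10 + next roll (5) = 15. Cumulative: 35
Frame 3: OPEN (5+4=9). Cumulative: 44
Frame 4: STRIKE. 10 + next two rolls (1+9) = 20. Cumulative: 64
Frame 5: SPARE (1+9=10). 10 + next roll (10) = 20. Cumulative: 84
Frame 6: STRIKE. 10 + next two rolls (2+3) = 15. Cumulative: 99
Frame 7: OPEN (2+3=5). Cumulative: 104
Frame 8: STRIKE. 10 + next two rolls (5+3) = 18. Cumulative: 122
Frame 9: OPEN (5+3=8). Cumulative: 130
Frame 10: OPEN. Sum of all frame-10 rolls (3+4) = 7. Cumulative: 137

Answer: 137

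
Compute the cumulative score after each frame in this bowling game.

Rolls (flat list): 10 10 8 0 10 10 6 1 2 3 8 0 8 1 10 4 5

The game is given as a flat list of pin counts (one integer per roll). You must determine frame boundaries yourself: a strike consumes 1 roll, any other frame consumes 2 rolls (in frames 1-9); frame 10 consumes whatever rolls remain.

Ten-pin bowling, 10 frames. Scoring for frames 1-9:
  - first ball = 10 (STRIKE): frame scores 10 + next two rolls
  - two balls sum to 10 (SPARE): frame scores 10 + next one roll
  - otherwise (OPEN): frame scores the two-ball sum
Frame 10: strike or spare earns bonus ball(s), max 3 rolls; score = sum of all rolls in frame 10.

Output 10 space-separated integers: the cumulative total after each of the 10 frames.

Frame 1: STRIKE. 10 + next two rolls (10+8) = 28. Cumulative: 28
Frame 2: STRIKE. 10 + next two rolls (8+0) = 18. Cumulative: 46
Frame 3: OPEN (8+0=8). Cumulative: 54
Frame 4: STRIKE. 10 + next two rolls (10+6) = 26. Cumulative: 80
Frame 5: STRIKE. 10 + next two rolls (6+1) = 17. Cumulative: 97
Frame 6: OPEN (6+1=7). Cumulative: 104
Frame 7: OPEN (2+3=5). Cumulative: 109
Frame 8: OPEN (8+0=8). Cumulative: 117
Frame 9: OPEN (8+1=9). Cumulative: 126
Frame 10: STRIKE. Sum of all frame-10 rolls (10+4+5) = 19. Cumulative: 145

Answer: 28 46 54 80 97 104 109 117 126 145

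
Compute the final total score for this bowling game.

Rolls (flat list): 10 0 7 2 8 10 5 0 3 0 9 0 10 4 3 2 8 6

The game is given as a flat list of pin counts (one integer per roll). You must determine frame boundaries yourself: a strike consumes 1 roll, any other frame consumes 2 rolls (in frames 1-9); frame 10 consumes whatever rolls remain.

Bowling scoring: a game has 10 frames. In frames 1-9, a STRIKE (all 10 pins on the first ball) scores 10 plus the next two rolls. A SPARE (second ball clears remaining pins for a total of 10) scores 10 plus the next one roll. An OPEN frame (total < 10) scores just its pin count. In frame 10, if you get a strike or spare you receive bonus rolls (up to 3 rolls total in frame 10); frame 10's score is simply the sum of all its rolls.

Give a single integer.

Answer: 116

Derivation:
Frame 1: STRIKE. 10 + next two rolls (0+7) = 17. Cumulative: 17
Frame 2: OPEN (0+7=7). Cumulative: 24
Frame 3: SPARE (2+8=10). 10 + next roll (10) = 20. Cumulative: 44
Frame 4: STRIKE. 10 + next two rolls (5+0) = 15. Cumulative: 59
Frame 5: OPEN (5+0=5). Cumulative: 64
Frame 6: OPEN (3+0=3). Cumulative: 67
Frame 7: OPEN (9+0=9). Cumulative: 76
Frame 8: STRIKE. 10 + next two rolls (4+3) = 17. Cumulative: 93
Frame 9: OPEN (4+3=7). Cumulative: 100
Frame 10: SPARE. Sum of all frame-10 rolls (2+8+6) = 16. Cumulative: 116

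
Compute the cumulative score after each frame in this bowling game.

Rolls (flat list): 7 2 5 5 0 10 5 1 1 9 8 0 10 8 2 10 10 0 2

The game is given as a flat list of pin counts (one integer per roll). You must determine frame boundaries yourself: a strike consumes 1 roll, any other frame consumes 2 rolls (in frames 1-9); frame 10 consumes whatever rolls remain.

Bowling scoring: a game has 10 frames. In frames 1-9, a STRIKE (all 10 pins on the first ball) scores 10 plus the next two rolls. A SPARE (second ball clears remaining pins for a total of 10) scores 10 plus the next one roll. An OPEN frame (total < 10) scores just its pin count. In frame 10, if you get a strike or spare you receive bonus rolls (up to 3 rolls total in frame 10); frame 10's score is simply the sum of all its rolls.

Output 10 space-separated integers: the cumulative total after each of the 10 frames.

Frame 1: OPEN (7+2=9). Cumulative: 9
Frame 2: SPARE (5+5=10). 10 + next roll (0) = 10. Cumulative: 19
Frame 3: SPARE (0+10=10). 10 + next roll (5) = 15. Cumulative: 34
Frame 4: OPEN (5+1=6). Cumulative: 40
Frame 5: SPARE (1+9=10). 10 + next roll (8) = 18. Cumulative: 58
Frame 6: OPEN (8+0=8). Cumulative: 66
Frame 7: STRIKE. 10 + next two rolls (8+2) = 20. Cumulative: 86
Frame 8: SPARE (8+2=10). 10 + next roll (10) = 20. Cumulative: 106
Frame 9: STRIKE. 10 + next two rolls (10+0) = 20. Cumulative: 126
Frame 10: STRIKE. Sum of all frame-10 rolls (10+0+2) = 12. Cumulative: 138

Answer: 9 19 34 40 58 66 86 106 126 138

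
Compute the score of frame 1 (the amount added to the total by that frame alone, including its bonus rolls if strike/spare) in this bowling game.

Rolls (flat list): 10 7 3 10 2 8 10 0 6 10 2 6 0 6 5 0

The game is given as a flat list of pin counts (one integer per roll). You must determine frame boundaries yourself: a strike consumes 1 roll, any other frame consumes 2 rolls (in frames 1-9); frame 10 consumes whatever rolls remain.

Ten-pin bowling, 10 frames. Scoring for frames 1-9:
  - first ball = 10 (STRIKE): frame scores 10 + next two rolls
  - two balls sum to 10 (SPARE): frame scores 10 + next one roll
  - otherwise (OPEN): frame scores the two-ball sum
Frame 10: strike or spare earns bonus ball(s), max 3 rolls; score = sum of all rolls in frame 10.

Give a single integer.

Answer: 20

Derivation:
Frame 1: STRIKE. 10 + next two rolls (7+3) = 20. Cumulative: 20
Frame 2: SPARE (7+3=10). 10 + next roll (10) = 20. Cumulative: 40
Frame 3: STRIKE. 10 + next two rolls (2+8) = 20. Cumulative: 60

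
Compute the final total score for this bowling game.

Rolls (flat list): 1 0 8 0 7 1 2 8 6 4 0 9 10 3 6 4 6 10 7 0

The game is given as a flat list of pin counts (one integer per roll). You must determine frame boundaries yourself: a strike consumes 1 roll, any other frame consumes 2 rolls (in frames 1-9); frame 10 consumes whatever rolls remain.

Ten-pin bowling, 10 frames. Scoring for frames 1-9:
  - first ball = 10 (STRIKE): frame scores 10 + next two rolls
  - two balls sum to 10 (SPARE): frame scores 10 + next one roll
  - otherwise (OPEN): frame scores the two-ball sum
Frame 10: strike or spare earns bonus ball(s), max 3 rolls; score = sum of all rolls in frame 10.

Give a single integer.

Answer: 117

Derivation:
Frame 1: OPEN (1+0=1). Cumulative: 1
Frame 2: OPEN (8+0=8). Cumulative: 9
Frame 3: OPEN (7+1=8). Cumulative: 17
Frame 4: SPARE (2+8=10). 10 + next roll (6) = 16. Cumulative: 33
Frame 5: SPARE (6+4=10). 10 + next roll (0) = 10. Cumulative: 43
Frame 6: OPEN (0+9=9). Cumulative: 52
Frame 7: STRIKE. 10 + next two rolls (3+6) = 19. Cumulative: 71
Frame 8: OPEN (3+6=9). Cumulative: 80
Frame 9: SPARE (4+6=10). 10 + next roll (10) = 20. Cumulative: 100
Frame 10: STRIKE. Sum of all frame-10 rolls (10+7+0) = 17. Cumulative: 117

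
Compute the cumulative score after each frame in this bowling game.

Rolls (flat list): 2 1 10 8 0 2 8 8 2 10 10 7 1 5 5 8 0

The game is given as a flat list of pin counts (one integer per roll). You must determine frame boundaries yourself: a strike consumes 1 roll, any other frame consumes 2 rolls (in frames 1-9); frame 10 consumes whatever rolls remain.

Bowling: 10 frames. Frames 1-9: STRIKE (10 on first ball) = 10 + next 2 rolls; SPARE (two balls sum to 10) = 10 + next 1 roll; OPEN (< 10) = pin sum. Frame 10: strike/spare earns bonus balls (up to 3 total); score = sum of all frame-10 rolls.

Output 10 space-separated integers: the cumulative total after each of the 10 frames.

Answer: 3 21 29 47 67 94 112 120 138 146

Derivation:
Frame 1: OPEN (2+1=3). Cumulative: 3
Frame 2: STRIKE. 10 + next two rolls (8+0) = 18. Cumulative: 21
Frame 3: OPEN (8+0=8). Cumulative: 29
Frame 4: SPARE (2+8=10). 10 + next roll (8) = 18. Cumulative: 47
Frame 5: SPARE (8+2=10). 10 + next roll (10) = 20. Cumulative: 67
Frame 6: STRIKE. 10 + next two rolls (10+7) = 27. Cumulative: 94
Frame 7: STRIKE. 10 + next two rolls (7+1) = 18. Cumulative: 112
Frame 8: OPEN (7+1=8). Cumulative: 120
Frame 9: SPARE (5+5=10). 10 + next roll (8) = 18. Cumulative: 138
Frame 10: OPEN. Sum of all frame-10 rolls (8+0) = 8. Cumulative: 146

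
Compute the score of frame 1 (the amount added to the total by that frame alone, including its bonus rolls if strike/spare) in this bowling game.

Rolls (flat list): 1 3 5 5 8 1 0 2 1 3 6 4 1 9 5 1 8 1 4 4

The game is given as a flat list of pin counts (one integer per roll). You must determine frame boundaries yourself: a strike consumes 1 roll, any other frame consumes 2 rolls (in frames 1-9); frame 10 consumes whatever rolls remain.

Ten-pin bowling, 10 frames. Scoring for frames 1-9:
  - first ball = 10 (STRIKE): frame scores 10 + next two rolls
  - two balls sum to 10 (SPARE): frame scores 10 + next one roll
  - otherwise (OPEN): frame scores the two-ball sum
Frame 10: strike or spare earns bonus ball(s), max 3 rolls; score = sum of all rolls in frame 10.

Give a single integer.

Frame 1: OPEN (1+3=4). Cumulative: 4
Frame 2: SPARE (5+5=10). 10 + next roll (8) = 18. Cumulative: 22
Frame 3: OPEN (8+1=9). Cumulative: 31

Answer: 4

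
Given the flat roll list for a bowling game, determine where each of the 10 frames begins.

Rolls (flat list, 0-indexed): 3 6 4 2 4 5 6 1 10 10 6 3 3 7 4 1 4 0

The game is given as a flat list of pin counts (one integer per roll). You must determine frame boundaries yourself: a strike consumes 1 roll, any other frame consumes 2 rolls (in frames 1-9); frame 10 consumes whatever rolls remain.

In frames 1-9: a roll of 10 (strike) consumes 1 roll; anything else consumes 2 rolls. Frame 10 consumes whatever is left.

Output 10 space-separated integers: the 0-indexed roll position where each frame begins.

Answer: 0 2 4 6 8 9 10 12 14 16

Derivation:
Frame 1 starts at roll index 0: rolls=3,6 (sum=9), consumes 2 rolls
Frame 2 starts at roll index 2: rolls=4,2 (sum=6), consumes 2 rolls
Frame 3 starts at roll index 4: rolls=4,5 (sum=9), consumes 2 rolls
Frame 4 starts at roll index 6: rolls=6,1 (sum=7), consumes 2 rolls
Frame 5 starts at roll index 8: roll=10 (strike), consumes 1 roll
Frame 6 starts at roll index 9: roll=10 (strike), consumes 1 roll
Frame 7 starts at roll index 10: rolls=6,3 (sum=9), consumes 2 rolls
Frame 8 starts at roll index 12: rolls=3,7 (sum=10), consumes 2 rolls
Frame 9 starts at roll index 14: rolls=4,1 (sum=5), consumes 2 rolls
Frame 10 starts at roll index 16: 2 remaining rolls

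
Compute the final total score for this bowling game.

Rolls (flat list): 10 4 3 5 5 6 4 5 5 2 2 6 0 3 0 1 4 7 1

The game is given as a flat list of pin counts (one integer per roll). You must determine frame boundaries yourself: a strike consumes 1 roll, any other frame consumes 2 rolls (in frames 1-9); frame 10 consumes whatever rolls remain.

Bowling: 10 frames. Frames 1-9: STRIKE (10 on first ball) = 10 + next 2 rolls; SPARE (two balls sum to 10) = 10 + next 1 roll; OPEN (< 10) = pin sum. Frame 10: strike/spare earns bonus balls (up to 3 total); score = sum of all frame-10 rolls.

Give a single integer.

Answer: 93

Derivation:
Frame 1: STRIKE. 10 + next two rolls (4+3) = 17. Cumulative: 17
Frame 2: OPEN (4+3=7). Cumulative: 24
Frame 3: SPARE (5+5=10). 10 + next roll (6) = 16. Cumulative: 40
Frame 4: SPARE (6+4=10). 10 + next roll (5) = 15. Cumulative: 55
Frame 5: SPARE (5+5=10). 10 + next roll (2) = 12. Cumulative: 67
Frame 6: OPEN (2+2=4). Cumulative: 71
Frame 7: OPEN (6+0=6). Cumulative: 77
Frame 8: OPEN (3+0=3). Cumulative: 80
Frame 9: OPEN (1+4=5). Cumulative: 85
Frame 10: OPEN. Sum of all frame-10 rolls (7+1) = 8. Cumulative: 93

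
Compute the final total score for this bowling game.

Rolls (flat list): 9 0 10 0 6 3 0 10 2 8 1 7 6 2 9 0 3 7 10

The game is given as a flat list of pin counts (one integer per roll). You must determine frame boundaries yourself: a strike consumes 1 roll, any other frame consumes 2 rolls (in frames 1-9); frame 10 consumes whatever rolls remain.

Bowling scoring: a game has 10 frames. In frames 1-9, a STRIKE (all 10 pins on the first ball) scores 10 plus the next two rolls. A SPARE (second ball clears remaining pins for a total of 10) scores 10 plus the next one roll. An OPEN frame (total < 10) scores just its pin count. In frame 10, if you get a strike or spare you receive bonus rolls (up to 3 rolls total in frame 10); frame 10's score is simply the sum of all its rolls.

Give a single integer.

Answer: 110

Derivation:
Frame 1: OPEN (9+0=9). Cumulative: 9
Frame 2: STRIKE. 10 + next two rolls (0+6) = 16. Cumulative: 25
Frame 3: OPEN (0+6=6). Cumulative: 31
Frame 4: OPEN (3+0=3). Cumulative: 34
Frame 5: STRIKE. 10 + next two rolls (2+8) = 20. Cumulative: 54
Frame 6: SPARE (2+8=10). 10 + next roll (1) = 11. Cumulative: 65
Frame 7: OPEN (1+7=8). Cumulative: 73
Frame 8: OPEN (6+2=8). Cumulative: 81
Frame 9: OPEN (9+0=9). Cumulative: 90
Frame 10: SPARE. Sum of all frame-10 rolls (3+7+10) = 20. Cumulative: 110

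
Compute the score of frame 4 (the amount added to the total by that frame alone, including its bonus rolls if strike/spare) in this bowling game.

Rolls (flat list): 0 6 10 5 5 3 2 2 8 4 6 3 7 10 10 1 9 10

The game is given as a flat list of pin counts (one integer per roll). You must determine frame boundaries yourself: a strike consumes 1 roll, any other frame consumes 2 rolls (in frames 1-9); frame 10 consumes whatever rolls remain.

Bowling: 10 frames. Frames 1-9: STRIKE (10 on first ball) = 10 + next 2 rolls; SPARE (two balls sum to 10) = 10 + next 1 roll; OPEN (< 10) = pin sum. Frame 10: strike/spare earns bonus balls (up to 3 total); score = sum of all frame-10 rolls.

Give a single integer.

Answer: 5

Derivation:
Frame 1: OPEN (0+6=6). Cumulative: 6
Frame 2: STRIKE. 10 + next two rolls (5+5) = 20. Cumulative: 26
Frame 3: SPARE (5+5=10). 10 + next roll (3) = 13. Cumulative: 39
Frame 4: OPEN (3+2=5). Cumulative: 44
Frame 5: SPARE (2+8=10). 10 + next roll (4) = 14. Cumulative: 58
Frame 6: SPARE (4+6=10). 10 + next roll (3) = 13. Cumulative: 71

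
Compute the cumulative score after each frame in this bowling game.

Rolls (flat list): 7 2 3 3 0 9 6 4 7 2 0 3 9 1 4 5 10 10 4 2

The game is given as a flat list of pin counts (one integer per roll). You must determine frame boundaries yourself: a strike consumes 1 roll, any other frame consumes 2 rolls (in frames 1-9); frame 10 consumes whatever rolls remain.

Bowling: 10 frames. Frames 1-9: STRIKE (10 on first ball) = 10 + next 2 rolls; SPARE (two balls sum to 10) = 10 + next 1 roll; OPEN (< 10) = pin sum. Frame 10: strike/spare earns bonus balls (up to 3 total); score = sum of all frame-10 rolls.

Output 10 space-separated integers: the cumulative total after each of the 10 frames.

Frame 1: OPEN (7+2=9). Cumulative: 9
Frame 2: OPEN (3+3=6). Cumulative: 15
Frame 3: OPEN (0+9=9). Cumulative: 24
Frame 4: SPARE (6+4=10). 10 + next roll (7) = 17. Cumulative: 41
Frame 5: OPEN (7+2=9). Cumulative: 50
Frame 6: OPEN (0+3=3). Cumulative: 53
Frame 7: SPARE (9+1=10). 10 + next roll (4) = 14. Cumulative: 67
Frame 8: OPEN (4+5=9). Cumulative: 76
Frame 9: STRIKE. 10 + next two rolls (10+4) = 24. Cumulative: 100
Frame 10: STRIKE. Sum of all frame-10 rolls (10+4+2) = 16. Cumulative: 116

Answer: 9 15 24 41 50 53 67 76 100 116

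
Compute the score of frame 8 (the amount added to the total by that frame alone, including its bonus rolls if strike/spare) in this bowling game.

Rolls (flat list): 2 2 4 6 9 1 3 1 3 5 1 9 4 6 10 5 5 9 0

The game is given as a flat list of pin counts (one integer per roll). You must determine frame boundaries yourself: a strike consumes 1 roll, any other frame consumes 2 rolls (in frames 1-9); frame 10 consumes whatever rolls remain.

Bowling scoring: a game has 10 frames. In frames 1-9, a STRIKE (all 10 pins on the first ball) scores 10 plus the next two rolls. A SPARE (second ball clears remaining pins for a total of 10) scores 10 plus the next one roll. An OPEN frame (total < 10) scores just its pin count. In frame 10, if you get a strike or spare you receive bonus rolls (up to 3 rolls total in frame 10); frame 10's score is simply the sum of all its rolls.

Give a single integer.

Frame 1: OPEN (2+2=4). Cumulative: 4
Frame 2: SPARE (4+6=10). 10 + next roll (9) = 19. Cumulative: 23
Frame 3: SPARE (9+1=10). 10 + next roll (3) = 13. Cumulative: 36
Frame 4: OPEN (3+1=4). Cumulative: 40
Frame 5: OPEN (3+5=8). Cumulative: 48
Frame 6: SPARE (1+9=10). 10 + next roll (4) = 14. Cumulative: 62
Frame 7: SPARE (4+6=10). 10 + next roll (10) = 20. Cumulative: 82
Frame 8: STRIKE. 10 + next two rolls (5+5) = 20. Cumulative: 102
Frame 9: SPARE (5+5=10). 10 + next roll (9) = 19. Cumulative: 121
Frame 10: OPEN. Sum of all frame-10 rolls (9+0) = 9. Cumulative: 130

Answer: 20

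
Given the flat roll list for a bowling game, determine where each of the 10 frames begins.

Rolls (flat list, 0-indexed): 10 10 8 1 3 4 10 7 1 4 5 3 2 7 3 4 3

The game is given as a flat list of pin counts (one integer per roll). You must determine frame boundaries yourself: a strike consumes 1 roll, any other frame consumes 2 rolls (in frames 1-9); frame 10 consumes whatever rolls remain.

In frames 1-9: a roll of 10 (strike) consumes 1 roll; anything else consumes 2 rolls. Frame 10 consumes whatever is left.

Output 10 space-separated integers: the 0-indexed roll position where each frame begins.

Frame 1 starts at roll index 0: roll=10 (strike), consumes 1 roll
Frame 2 starts at roll index 1: roll=10 (strike), consumes 1 roll
Frame 3 starts at roll index 2: rolls=8,1 (sum=9), consumes 2 rolls
Frame 4 starts at roll index 4: rolls=3,4 (sum=7), consumes 2 rolls
Frame 5 starts at roll index 6: roll=10 (strike), consumes 1 roll
Frame 6 starts at roll index 7: rolls=7,1 (sum=8), consumes 2 rolls
Frame 7 starts at roll index 9: rolls=4,5 (sum=9), consumes 2 rolls
Frame 8 starts at roll index 11: rolls=3,2 (sum=5), consumes 2 rolls
Frame 9 starts at roll index 13: rolls=7,3 (sum=10), consumes 2 rolls
Frame 10 starts at roll index 15: 2 remaining rolls

Answer: 0 1 2 4 6 7 9 11 13 15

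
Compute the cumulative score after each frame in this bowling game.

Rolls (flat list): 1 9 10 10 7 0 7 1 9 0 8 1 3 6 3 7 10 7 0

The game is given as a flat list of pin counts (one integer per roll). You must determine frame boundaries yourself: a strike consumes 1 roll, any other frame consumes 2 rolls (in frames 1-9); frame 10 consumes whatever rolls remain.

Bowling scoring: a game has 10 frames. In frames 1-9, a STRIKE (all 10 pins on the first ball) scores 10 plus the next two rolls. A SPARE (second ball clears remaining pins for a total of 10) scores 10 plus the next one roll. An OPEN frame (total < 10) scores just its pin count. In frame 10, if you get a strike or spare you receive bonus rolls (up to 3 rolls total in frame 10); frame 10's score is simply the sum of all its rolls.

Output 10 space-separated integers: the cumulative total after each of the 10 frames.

Answer: 20 47 64 71 79 88 97 106 126 143

Derivation:
Frame 1: SPARE (1+9=10). 10 + next roll (10) = 20. Cumulative: 20
Frame 2: STRIKE. 10 + next two rolls (10+7) = 27. Cumulative: 47
Frame 3: STRIKE. 10 + next two rolls (7+0) = 17. Cumulative: 64
Frame 4: OPEN (7+0=7). Cumulative: 71
Frame 5: OPEN (7+1=8). Cumulative: 79
Frame 6: OPEN (9+0=9). Cumulative: 88
Frame 7: OPEN (8+1=9). Cumulative: 97
Frame 8: OPEN (3+6=9). Cumulative: 106
Frame 9: SPARE (3+7=10). 10 + next roll (10) = 20. Cumulative: 126
Frame 10: STRIKE. Sum of all frame-10 rolls (10+7+0) = 17. Cumulative: 143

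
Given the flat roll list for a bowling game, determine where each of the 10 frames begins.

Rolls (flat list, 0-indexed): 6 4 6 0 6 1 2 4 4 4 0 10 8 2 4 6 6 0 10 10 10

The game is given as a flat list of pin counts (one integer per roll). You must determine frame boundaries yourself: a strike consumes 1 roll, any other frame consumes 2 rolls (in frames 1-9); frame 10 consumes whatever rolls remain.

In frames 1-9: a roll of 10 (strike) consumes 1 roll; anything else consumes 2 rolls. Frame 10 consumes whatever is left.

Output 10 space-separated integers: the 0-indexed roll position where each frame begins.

Frame 1 starts at roll index 0: rolls=6,4 (sum=10), consumes 2 rolls
Frame 2 starts at roll index 2: rolls=6,0 (sum=6), consumes 2 rolls
Frame 3 starts at roll index 4: rolls=6,1 (sum=7), consumes 2 rolls
Frame 4 starts at roll index 6: rolls=2,4 (sum=6), consumes 2 rolls
Frame 5 starts at roll index 8: rolls=4,4 (sum=8), consumes 2 rolls
Frame 6 starts at roll index 10: rolls=0,10 (sum=10), consumes 2 rolls
Frame 7 starts at roll index 12: rolls=8,2 (sum=10), consumes 2 rolls
Frame 8 starts at roll index 14: rolls=4,6 (sum=10), consumes 2 rolls
Frame 9 starts at roll index 16: rolls=6,0 (sum=6), consumes 2 rolls
Frame 10 starts at roll index 18: 3 remaining rolls

Answer: 0 2 4 6 8 10 12 14 16 18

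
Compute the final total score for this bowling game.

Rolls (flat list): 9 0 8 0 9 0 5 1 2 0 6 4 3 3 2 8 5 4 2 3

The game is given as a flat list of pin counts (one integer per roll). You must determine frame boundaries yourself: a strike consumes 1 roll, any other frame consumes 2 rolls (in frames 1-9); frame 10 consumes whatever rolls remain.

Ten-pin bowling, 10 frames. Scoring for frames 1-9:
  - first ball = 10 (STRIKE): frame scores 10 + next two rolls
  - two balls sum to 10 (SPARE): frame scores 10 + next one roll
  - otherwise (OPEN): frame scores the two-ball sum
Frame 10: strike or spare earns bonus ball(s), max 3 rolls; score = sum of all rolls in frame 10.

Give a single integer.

Frame 1: OPEN (9+0=9). Cumulative: 9
Frame 2: OPEN (8+0=8). Cumulative: 17
Frame 3: OPEN (9+0=9). Cumulative: 26
Frame 4: OPEN (5+1=6). Cumulative: 32
Frame 5: OPEN (2+0=2). Cumulative: 34
Frame 6: SPARE (6+4=10). 10 + next roll (3) = 13. Cumulative: 47
Frame 7: OPEN (3+3=6). Cumulative: 53
Frame 8: SPARE (2+8=10). 10 + next roll (5) = 15. Cumulative: 68
Frame 9: OPEN (5+4=9). Cumulative: 77
Frame 10: OPEN. Sum of all frame-10 rolls (2+3) = 5. Cumulative: 82

Answer: 82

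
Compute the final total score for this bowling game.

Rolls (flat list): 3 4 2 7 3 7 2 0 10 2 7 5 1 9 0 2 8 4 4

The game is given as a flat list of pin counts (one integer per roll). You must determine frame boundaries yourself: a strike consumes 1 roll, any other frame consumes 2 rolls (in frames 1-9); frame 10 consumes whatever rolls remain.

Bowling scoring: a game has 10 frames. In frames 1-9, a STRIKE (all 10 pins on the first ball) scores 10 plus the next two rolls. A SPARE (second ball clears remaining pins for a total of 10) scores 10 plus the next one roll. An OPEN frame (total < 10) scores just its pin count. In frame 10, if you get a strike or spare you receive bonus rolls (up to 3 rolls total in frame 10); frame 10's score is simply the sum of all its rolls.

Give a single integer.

Answer: 95

Derivation:
Frame 1: OPEN (3+4=7). Cumulative: 7
Frame 2: OPEN (2+7=9). Cumulative: 16
Frame 3: SPARE (3+7=10). 10 + next roll (2) = 12. Cumulative: 28
Frame 4: OPEN (2+0=2). Cumulative: 30
Frame 5: STRIKE. 10 + next two rolls (2+7) = 19. Cumulative: 49
Frame 6: OPEN (2+7=9). Cumulative: 58
Frame 7: OPEN (5+1=6). Cumulative: 64
Frame 8: OPEN (9+0=9). Cumulative: 73
Frame 9: SPARE (2+8=10). 10 + next roll (4) = 14. Cumulative: 87
Frame 10: OPEN. Sum of all frame-10 rolls (4+4) = 8. Cumulative: 95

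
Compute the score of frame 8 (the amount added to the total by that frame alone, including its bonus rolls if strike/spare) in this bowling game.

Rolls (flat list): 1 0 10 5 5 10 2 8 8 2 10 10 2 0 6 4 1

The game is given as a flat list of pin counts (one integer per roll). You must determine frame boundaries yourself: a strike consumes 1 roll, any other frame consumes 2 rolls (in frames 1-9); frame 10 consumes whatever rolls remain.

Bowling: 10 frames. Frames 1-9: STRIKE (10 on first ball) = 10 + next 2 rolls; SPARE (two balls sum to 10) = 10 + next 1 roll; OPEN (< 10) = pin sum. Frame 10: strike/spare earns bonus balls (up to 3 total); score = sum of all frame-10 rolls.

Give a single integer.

Answer: 12

Derivation:
Frame 1: OPEN (1+0=1). Cumulative: 1
Frame 2: STRIKE. 10 + next two rolls (5+5) = 20. Cumulative: 21
Frame 3: SPARE (5+5=10). 10 + next roll (10) = 20. Cumulative: 41
Frame 4: STRIKE. 10 + next two rolls (2+8) = 20. Cumulative: 61
Frame 5: SPARE (2+8=10). 10 + next roll (8) = 18. Cumulative: 79
Frame 6: SPARE (8+2=10). 10 + next roll (10) = 20. Cumulative: 99
Frame 7: STRIKE. 10 + next two rolls (10+2) = 22. Cumulative: 121
Frame 8: STRIKE. 10 + next two rolls (2+0) = 12. Cumulative: 133
Frame 9: OPEN (2+0=2). Cumulative: 135
Frame 10: SPARE. Sum of all frame-10 rolls (6+4+1) = 11. Cumulative: 146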